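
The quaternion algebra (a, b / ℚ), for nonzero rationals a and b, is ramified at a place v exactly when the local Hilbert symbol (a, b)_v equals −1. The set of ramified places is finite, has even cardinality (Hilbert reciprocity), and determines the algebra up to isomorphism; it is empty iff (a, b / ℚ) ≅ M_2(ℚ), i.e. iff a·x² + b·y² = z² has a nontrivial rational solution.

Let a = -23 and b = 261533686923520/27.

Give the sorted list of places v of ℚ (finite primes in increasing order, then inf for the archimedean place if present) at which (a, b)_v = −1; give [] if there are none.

(a, b) ≡ (-23, 395715) mod (ℚ^×)²; places V = {2, 3, 5, 11, 23, 31, 37, ∞}.
(a,b)_37: α=0, u≡14; β=1, v≡35 (mod 37); (14|37)=-1, (35|37)=-1; sign (−1)^0·-1^1·-1^0 = -1.
(a,b)_3: α=0, u≡1; β=-3, v≡1 (mod 3); (1|3)=+1, (1|3)=+1; sign (−1)^0·+1^-3·+1^0 = +1.
(a,b)_∞: sgn(-23)=−, sgn(395715)=+, so +1.
(a,b)_5: α=0, u≡2; β=1, v≡2 (mod 5); (2|5)=-1, (2|5)=-1; sign (−1)^0·-1^1·-1^0 = -1.
(a,b)_2: α=0, β=8; u≡1, v≡3 (mod 8); ε(u)ε(v)=0·1, αω(v)=0·1, βω(u)=8·0; sum ≡ 0  ⇒  +1.
(a,b)_11: α=0, u≡10; β=4, v≡9 (mod 11); (10|11)=-1, (9|11)=+1; sign (−1)^0·-1^4·+1^0 = +1.
(a,b)_31: α=0, u≡8; β=1, v≡22 (mod 31); (8|31)=+1, (22|31)=-1; sign (−1)^0·+1^1·-1^0 = +1.
(a,b)_23: α=1, u≡22; β=3, v≡9 (mod 23); (22|23)=-1, (9|23)=+1; sign (−1)^1·-1^3·+1^1 = +1.
Ram(-23, 395715) = {5, 37}; no ℚ_5-point on the conic.

[5, 37]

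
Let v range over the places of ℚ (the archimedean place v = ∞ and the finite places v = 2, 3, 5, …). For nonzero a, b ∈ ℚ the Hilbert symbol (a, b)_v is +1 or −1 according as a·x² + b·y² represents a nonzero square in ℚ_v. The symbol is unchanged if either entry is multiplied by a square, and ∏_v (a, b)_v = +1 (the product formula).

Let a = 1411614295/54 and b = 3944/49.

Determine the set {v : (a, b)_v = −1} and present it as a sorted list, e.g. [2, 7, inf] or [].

[3, 13]

(a, b) ≡ (205530, 986) mod (ℚ^×)²; places V = {2, 3, 5, 7, 13, 17, 29, 31, ∞}.
(a,b)_29: α=2, u≡28; β=1, v≡1 (mod 29); (28|29)=+1, (1|29)=+1; sign (−1)^0·+1^1·+1^2 = +1.
(a,b)_13: α=1, u≡2; β=0, v≡7 (mod 13); (2|13)=-1, (7|13)=-1; sign (−1)^0·-1^0·-1^1 = -1.
(a,b)_7: α=2, u≡5; β=-2, v≡3 (mod 7); (5|7)=-1, (3|7)=-1; sign (−1)^0·-1^-2·-1^2 = +1.
(a,b)_17: α=1, u≡3; β=1, v≡3 (mod 17); (3|17)=-1, (3|17)=-1; sign (−1)^0·-1^1·-1^1 = +1.
(a,b)_2: α=-1, β=3; u≡5, v≡5 (mod 8); ε(u)ε(v)=0·0, αω(v)=-1·1, βω(u)=3·1; sum ≡ 0  ⇒  +1.
(a,b)_5: α=1, u≡1; β=0, v≡1 (mod 5); (1|5)=+1, (1|5)=+1; sign (−1)^0·+1^0·+1^1 = +1.
(a,b)_3: α=-3, u≡2; β=0, v≡2 (mod 3); (2|3)=-1, (2|3)=-1; sign (−1)^0·-1^0·-1^-3 = -1.
(a,b)_31: α=1, u≡6; β=0, v≡9 (mod 31); (6|31)=-1, (9|31)=+1; sign (−1)^0·-1^0·+1^1 = +1.
(a,b)_∞: sgn(205530)=+, sgn(986)=+, so +1.
Ram(205530, 986) = {3, 13}; no ℚ_3-point on the conic.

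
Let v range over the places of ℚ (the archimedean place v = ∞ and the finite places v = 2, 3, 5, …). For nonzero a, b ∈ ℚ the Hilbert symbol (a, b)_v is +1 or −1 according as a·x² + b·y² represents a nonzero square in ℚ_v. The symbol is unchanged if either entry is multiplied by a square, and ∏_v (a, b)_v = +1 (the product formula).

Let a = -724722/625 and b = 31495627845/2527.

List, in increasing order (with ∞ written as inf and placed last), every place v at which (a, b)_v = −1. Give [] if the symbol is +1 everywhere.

Mod squares: a ≡ -258, b ≡ 120435. Check v ∈ {∞, 2, 3, 5, 7, 11, 19, 31, 37, 41, 43, 53}.
v=31: a=31^0·(≡24), b=31^1·(≡18) mod 31; (24|31)=-1, (18|31)=+1; (−1)^{0·1·15}·(-1)^1·(+1)^0 = -1.
v=∞: -258 < 0 and 120435 > 0  ⇒  (a,b)_∞ = +1.
v=11: a=11^0·(≡10), b=11^2·(≡6) mod 11; (10|11)=-1, (6|11)=-1; (−1)^{0·2·5}·(-1)^2·(-1)^0 = +1.
v=53: a=53^2·(≡9), b=53^0·(≡12) mod 53; (9|53)=+1, (12|53)=-1; (−1)^{2·0·26}·(+1)^0·(-1)^2 = +1.
v=3: a=3^1·(≡1), b=3^3·(≡2) mod 3; (1|3)=+1, (2|3)=-1; (−1)^{1·3·1}·(+1)^3·(-1)^1 = +1.
v=43: a=43^1·(≡30), b=43^0·(≡15) mod 43; (30|43)=-1, (15|43)=+1; (−1)^{1·0·21}·(-1)^0·(+1)^1 = +1.
v=5: a=5^-4·(≡3), b=5^1·(≡2) mod 5; (3|5)=-1, (2|5)=-1; (−1)^{-4·1·2}·(-1)^1·(-1)^-4 = -1.
v=7: a=7^0·(≡1), b=7^-1·(≡6) mod 7; (1|7)=+1, (6|7)=-1; (−1)^{0·-1·3}·(+1)^-1·(-1)^0 = +1.
v=41: a=41^0·(≡24), b=41^2·(≡23) mod 41; (24|41)=-1, (23|41)=+1; (−1)^{0·2·20}·(-1)^2·(+1)^0 = +1.
v=19: a=19^0·(≡12), b=19^-2·(≡12) mod 19; (12|19)=-1, (12|19)=-1; (−1)^{0·-2·9}·(-1)^-2·(-1)^0 = +1.
v=37: a=37^0·(≡10), b=37^1·(≡1) mod 37; (10|37)=+1, (1|37)=+1; (−1)^{0·1·18}·(+1)^1·(+1)^0 = +1.
v=2: v_2(a)=1, v_2(b)=0; units ≡ 7, 3 (mod 8); ε·ε+αω+βω = 1·1+1·1+0·0 ≡ 0  ⇒  (a,b)_2 = +1.
(-258, 120435 / ℚ) ramifies at {5, 31}: a division algebra.

[5, 31]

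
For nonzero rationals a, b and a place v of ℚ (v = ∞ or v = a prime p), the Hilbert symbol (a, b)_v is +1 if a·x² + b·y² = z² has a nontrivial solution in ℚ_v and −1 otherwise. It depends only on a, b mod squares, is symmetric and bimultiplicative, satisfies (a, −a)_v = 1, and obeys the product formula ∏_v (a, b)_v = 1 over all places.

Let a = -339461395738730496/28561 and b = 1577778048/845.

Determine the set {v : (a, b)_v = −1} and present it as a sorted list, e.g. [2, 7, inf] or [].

[3, 11]

(a, b) ≡ (-66, 2310) mod (ℚ^×)²; places V = {2, 3, 5, 7, 11, 13, ∞}.
(a,b)_11: α=5, u≡4; β=3, v≡9 (mod 11); (4|11)=+1, (9|11)=+1; sign (−1)^1·+1^3·+1^5 = -1.
(a,b)_7: α=6, u≡2; β=3, v≡1 (mod 7); (2|7)=+1, (1|7)=+1; sign (−1)^0·+1^3·+1^6 = +1.
(a,b)_∞: sgn(-66)=−, sgn(2310)=+, so +1.
(a,b)_2: α=13, β=7; u≡7, v≡3 (mod 8); ε(u)ε(v)=1·1, αω(v)=13·1, βω(u)=7·0; sum ≡ 0  ⇒  +1.
(a,b)_13: α=-4, u≡3; β=-2, v≡3 (mod 13); (3|13)=+1, (3|13)=+1; sign (−1)^0·+1^-2·+1^-4 = +1.
(a,b)_3: α=7, u≡2; β=3, v≡2 (mod 3); (2|3)=-1, (2|3)=-1; sign (−1)^1·-1^3·-1^7 = -1.
(a,b)_5: α=0, u≡4; β=-1, v≡2 (mod 5); (4|5)=+1, (2|5)=-1; sign (−1)^0·+1^-1·-1^0 = +1.
(-66, 2310 / ℚ) ramifies at {3, 11}: a division algebra.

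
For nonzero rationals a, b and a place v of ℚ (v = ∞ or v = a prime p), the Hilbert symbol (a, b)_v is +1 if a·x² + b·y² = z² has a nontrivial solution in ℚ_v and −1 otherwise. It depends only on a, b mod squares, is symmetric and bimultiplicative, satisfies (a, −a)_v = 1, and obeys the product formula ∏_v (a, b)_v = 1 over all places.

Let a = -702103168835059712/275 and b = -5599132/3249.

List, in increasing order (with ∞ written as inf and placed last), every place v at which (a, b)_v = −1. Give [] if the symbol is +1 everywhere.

[17, 43, 53, inf]

Mod squares: a ≡ -17473093, b ≡ -583. Check v ∈ {∞, 2, 3, 5, 7, 11, 17, 19, 41, 43, 53}.
v=7: a=7^4·(≡3), b=7^4·(≡6) mod 7; (3|7)=-1, (6|7)=-1; (−1)^{4·4·3}·(-1)^4·(-1)^4 = +1.
v=41: a=41^1·(≡27), b=41^0·(≡32) mod 41; (27|41)=-1, (32|41)=+1; (−1)^{1·0·20}·(-1)^0·(+1)^1 = +1.
v=3: a=3^0·(≡2), b=3^-2·(≡2) mod 3; (2|3)=-1, (2|3)=-1; (−1)^{0·-2·1}·(-1)^-2·(-1)^0 = +1.
v=11: a=11^-1·(≡9), b=11^1·(≡6) mod 11; (9|11)=+1, (6|11)=-1; (−1)^{-1·1·5}·(+1)^1·(-1)^-1 = +1.
v=43: a=43^1·(≡29), b=43^0·(≡28) mod 43; (29|43)=-1, (28|43)=-1; (−1)^{1·0·21}·(-1)^0·(-1)^1 = -1.
v=17: a=17^1·(≡8), b=17^0·(≡11) mod 17; (8|17)=+1, (11|17)=-1; (−1)^{1·0·8}·(+1)^0·(-1)^1 = -1.
v=2: v_2(a)=16, v_2(b)=2; units ≡ 3, 1 (mod 8); ε·ε+αω+βω = 1·0+16·0+2·1 ≡ 0  ⇒  (a,b)_2 = +1.
v=5: a=5^-2·(≡3), b=5^0·(≡2) mod 5; (3|5)=-1, (2|5)=-1; (−1)^{-2·0·2}·(-1)^0·(-1)^-2 = +1.
v=53: a=53^3·(≡33), b=53^1·(≡9) mod 53; (33|53)=-1, (9|53)=+1; (−1)^{3·1·26}·(-1)^1·(+1)^3 = -1.
v=∞: -17473093 < 0 and -583 < 0  ⇒  (a,b)_∞ = -1.
v=19: a=19^0·(≡13), b=19^-2·(≡6) mod 19; (13|19)=-1, (6|19)=+1; (−1)^{0·-2·9}·(-1)^-2·(+1)^0 = +1.
(-17473093, -583 / ℚ) ramifies at {17, 43, 53, ∞}: a division algebra.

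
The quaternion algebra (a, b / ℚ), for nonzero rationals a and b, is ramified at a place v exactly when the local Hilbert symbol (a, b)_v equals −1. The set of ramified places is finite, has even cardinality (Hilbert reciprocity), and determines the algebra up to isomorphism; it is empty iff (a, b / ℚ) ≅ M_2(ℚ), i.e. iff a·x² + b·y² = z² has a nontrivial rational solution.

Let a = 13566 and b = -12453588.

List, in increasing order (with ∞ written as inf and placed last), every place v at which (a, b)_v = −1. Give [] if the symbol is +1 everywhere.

[3, 17]

Mod squares: a ≡ 13566, b ≡ -133. Check v ∈ {∞, 2, 3, 7, 17, 19}.
v=19: a=19^1·(≡11), b=19^1·(≡10) mod 19; (11|19)=+1, (10|19)=-1; (−1)^{1·1·9}·(+1)^1·(-1)^1 = +1.
v=∞: 13566 > 0 and -133 < 0  ⇒  (a,b)_∞ = +1.
v=7: a=7^1·(≡6), b=7^1·(≡1) mod 7; (6|7)=-1, (1|7)=+1; (−1)^{1·1·3}·(-1)^1·(+1)^1 = +1.
v=17: a=17^1·(≡16), b=17^2·(≡3) mod 17; (16|17)=+1, (3|17)=-1; (−1)^{1·2·8}·(+1)^2·(-1)^1 = -1.
v=2: v_2(a)=1, v_2(b)=2; units ≡ 7, 3 (mod 8); ε·ε+αω+βω = 1·1+1·1+2·0 ≡ 0  ⇒  (a,b)_2 = +1.
v=3: a=3^1·(≡1), b=3^4·(≡2) mod 3; (1|3)=+1, (2|3)=-1; (−1)^{1·4·1}·(+1)^4·(-1)^1 = -1.
(13566, -133 / ℚ) ramifies at {3, 17}: a division algebra.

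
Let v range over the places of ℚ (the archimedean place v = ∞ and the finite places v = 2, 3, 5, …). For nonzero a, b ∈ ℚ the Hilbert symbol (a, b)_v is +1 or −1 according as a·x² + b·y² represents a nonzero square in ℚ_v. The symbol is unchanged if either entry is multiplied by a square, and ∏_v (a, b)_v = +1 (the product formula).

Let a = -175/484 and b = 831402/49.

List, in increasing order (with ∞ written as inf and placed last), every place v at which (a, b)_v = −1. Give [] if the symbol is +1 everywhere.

[7, 13, 17, 19]

(a, b) ≡ (-7, 92378) mod (ℚ^×)²; places V = {2, 3, 5, 7, 11, 13, 17, 19, ∞}.
(a,b)_5: α=2, u≡2; β=0, v≡3 (mod 5); (2|5)=-1, (3|5)=-1; sign (−1)^0·-1^0·-1^2 = +1.
(a,b)_11: α=-2, u≡3; β=1, v≡9 (mod 11); (3|11)=+1, (9|11)=+1; sign (−1)^0·+1^1·+1^-2 = +1.
(a,b)_7: α=1, u≡3; β=-2, v≡5 (mod 7); (3|7)=-1, (5|7)=-1; sign (−1)^0·-1^-2·-1^1 = -1.
(a,b)_2: α=-2, β=1; u≡1, v≡5 (mod 8); ε(u)ε(v)=0·0, αω(v)=-2·1, βω(u)=1·0; sum ≡ 0  ⇒  +1.
(a,b)_3: α=0, u≡2; β=2, v≡2 (mod 3); (2|3)=-1, (2|3)=-1; sign (−1)^0·-1^2·-1^0 = +1.
(a,b)_17: α=0, u≡10; β=1, v≡10 (mod 17); (10|17)=-1, (10|17)=-1; sign (−1)^0·-1^1·-1^0 = -1.
(a,b)_13: α=0, u≡11; β=1, v≡2 (mod 13); (11|13)=-1, (2|13)=-1; sign (−1)^0·-1^1·-1^0 = -1.
(a,b)_∞: sgn(-7)=−, sgn(92378)=+, so +1.
(a,b)_19: α=0, u≡8; β=1, v≡7 (mod 19); (8|19)=-1, (7|19)=+1; sign (−1)^0·-1^1·+1^0 = -1.
|Ram(-7, 92378)| = 4, even; anisotropic at {7, 13, 17, 19}.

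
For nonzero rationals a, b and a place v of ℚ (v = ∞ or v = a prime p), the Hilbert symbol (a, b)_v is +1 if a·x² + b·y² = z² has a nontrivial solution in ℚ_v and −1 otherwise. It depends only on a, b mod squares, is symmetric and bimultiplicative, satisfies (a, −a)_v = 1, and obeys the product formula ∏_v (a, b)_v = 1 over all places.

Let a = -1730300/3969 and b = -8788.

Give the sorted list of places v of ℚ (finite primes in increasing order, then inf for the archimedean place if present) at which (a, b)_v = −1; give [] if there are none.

[13, inf]

(a, b) ≡ (-143, -13) mod (ℚ^×)²; places V = {2, 3, 5, 7, 11, 13, ∞}.
(a,b)_7: α=-2, u≡4; β=0, v≡4 (mod 7); (4|7)=+1, (4|7)=+1; sign (−1)^0·+1^0·+1^-2 = +1.
(a,b)_∞: sgn(-143)=−, sgn(-13)=−, so -1.
(a,b)_3: α=-4, u≡1; β=0, v≡2 (mod 3); (1|3)=+1, (2|3)=-1; sign (−1)^0·+1^0·-1^-4 = +1.
(a,b)_2: α=2, β=2; u≡1, v≡3 (mod 8); ε(u)ε(v)=0·1, αω(v)=2·1, βω(u)=2·0; sum ≡ 0  ⇒  +1.
(a,b)_5: α=2, u≡2; β=0, v≡2 (mod 5); (2|5)=-1, (2|5)=-1; sign (−1)^0·-1^0·-1^2 = +1.
(a,b)_11: α=3, u≡1; β=0, v≡1 (mod 11); (1|11)=+1, (1|11)=+1; sign (−1)^0·+1^0·+1^3 = +1.
(a,b)_13: α=1, u≡5; β=3, v≡9 (mod 13); (5|13)=-1, (9|13)=+1; sign (−1)^0·-1^3·+1^1 = -1.
Ram(-143, -13) = {13, ∞}; no ℚ_13-point on the conic.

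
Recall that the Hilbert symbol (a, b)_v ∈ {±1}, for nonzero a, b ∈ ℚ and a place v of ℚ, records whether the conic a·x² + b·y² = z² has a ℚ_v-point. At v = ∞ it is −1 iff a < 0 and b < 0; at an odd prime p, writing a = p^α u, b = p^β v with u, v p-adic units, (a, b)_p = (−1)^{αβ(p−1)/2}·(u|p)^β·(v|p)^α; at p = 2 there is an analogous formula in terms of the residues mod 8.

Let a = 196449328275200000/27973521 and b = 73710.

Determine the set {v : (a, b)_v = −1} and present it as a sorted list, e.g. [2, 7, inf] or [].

Mod squares: a ≡ 1430, b ≡ 910. Check v ∈ {∞, 2, 3, 5, 7, 11, 13, 23, 41, 43}.
v=41: a=41^-2·(≡8), b=41^0·(≡33) mod 41; (8|41)=+1, (33|41)=+1; (−1)^{-2·0·20}·(+1)^0·(+1)^-2 = +1.
v=3: a=3^-2·(≡2), b=3^4·(≡1) mod 3; (2|3)=-1, (1|3)=+1; (−1)^{-2·4·1}·(-1)^4·(+1)^-2 = +1.
v=23: a=23^2·(≡1), b=23^0·(≡18) mod 23; (1|23)=+1, (18|23)=+1; (−1)^{2·0·11}·(+1)^0·(+1)^2 = +1.
v=13: a=13^3·(≡6), b=13^1·(≡2) mod 13; (6|13)=-1, (2|13)=-1; (−1)^{3·1·6}·(-1)^1·(-1)^3 = +1.
v=∞: 1430 > 0 and 910 > 0  ⇒  (a,b)_∞ = +1.
v=5: a=5^5·(≡4), b=5^1·(≡2) mod 5; (4|5)=+1, (2|5)=-1; (−1)^{5·1·2}·(+1)^1·(-1)^5 = -1.
v=43: a=43^-2·(≡31), b=43^0·(≡8) mod 43; (31|43)=+1, (8|43)=-1; (−1)^{-2·0·21}·(+1)^0·(-1)^-2 = +1.
v=11: a=11^1·(≡1), b=11^0·(≡10) mod 11; (1|11)=+1, (10|11)=-1; (−1)^{1·0·5}·(+1)^0·(-1)^1 = -1.
v=2: v_2(a)=11, v_2(b)=1; units ≡ 3, 7 (mod 8); ε·ε+αω+βω = 1·1+11·0+1·1 ≡ 0  ⇒  (a,b)_2 = +1.
v=7: a=7^4·(≡2), b=7^1·(≡2) mod 7; (2|7)=+1, (2|7)=+1; (−1)^{4·1·3}·(+1)^1·(+1)^4 = +1.
|Ram(1430, 910)| = 2, even; anisotropic at {5, 11}.

[5, 11]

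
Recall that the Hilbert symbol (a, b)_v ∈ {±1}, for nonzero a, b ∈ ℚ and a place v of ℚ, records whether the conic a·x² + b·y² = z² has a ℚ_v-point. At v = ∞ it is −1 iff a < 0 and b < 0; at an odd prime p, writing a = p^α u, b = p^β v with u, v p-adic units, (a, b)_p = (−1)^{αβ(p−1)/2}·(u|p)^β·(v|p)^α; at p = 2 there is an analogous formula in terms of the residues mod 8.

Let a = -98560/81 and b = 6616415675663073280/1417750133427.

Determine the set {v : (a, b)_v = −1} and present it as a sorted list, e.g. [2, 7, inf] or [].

(a, b) ≡ (-385, 15015) mod (ℚ^×)²; places V = {2, 3, 5, 7, 11, 13, 17, 23, 31, 41, ∞}.
(a,b)_7: α=1, u≡1; β=5, v≡5 (mod 7); (1|7)=+1, (5|7)=-1; sign (−1)^1·+1^5·-1^1 = +1.
(a,b)_∞: sgn(-385)=−, sgn(15015)=+, so +1.
(a,b)_5: α=1, u≡3; β=1, v≡3 (mod 5); (3|5)=-1, (3|5)=-1; sign (−1)^0·-1^1·-1^1 = +1.
(a,b)_17: α=0, u≡7; β=2, v≡8 (mod 17); (7|17)=-1, (8|17)=+1; sign (−1)^0·-1^2·+1^0 = +1.
(a,b)_23: α=0, u≡13; β=-2, v≡10 (mod 23); (13|23)=+1, (10|23)=-1; sign (−1)^0·+1^-2·-1^0 = +1.
(a,b)_3: α=-4, u≡2; β=-13, v≡1 (mod 3); (2|3)=-1, (1|3)=+1; sign (−1)^0·-1^-13·+1^-4 = -1.
(a,b)_2: α=8, β=14; u≡7, v≡7 (mod 8); ε(u)ε(v)=1·1, αω(v)=8·0, βω(u)=14·0; sum ≡ 1  ⇒  -1.
(a,b)_11: α=1, u≡4; β=3, v≡5 (mod 11); (4|11)=+1, (5|11)=+1; sign (−1)^1·+1^3·+1^1 = -1.
(a,b)_31: α=0, u≡19; β=2, v≡30 (mod 31); (19|31)=+1, (30|31)=-1; sign (−1)^0·+1^2·-1^0 = +1.
(a,b)_13: α=0, u≡2; β=1, v≡7 (mod 13); (2|13)=-1, (7|13)=-1; sign (−1)^0·-1^1·-1^0 = -1.
(a,b)_41: α=0, u≡37; β=-2, v≡23 (mod 41); (37|41)=+1, (23|41)=+1; sign (−1)^0·+1^-2·+1^0 = +1.
(-385, 15015 / ℚ) ramifies at {2, 3, 11, 13}: a division algebra.

[2, 3, 11, 13]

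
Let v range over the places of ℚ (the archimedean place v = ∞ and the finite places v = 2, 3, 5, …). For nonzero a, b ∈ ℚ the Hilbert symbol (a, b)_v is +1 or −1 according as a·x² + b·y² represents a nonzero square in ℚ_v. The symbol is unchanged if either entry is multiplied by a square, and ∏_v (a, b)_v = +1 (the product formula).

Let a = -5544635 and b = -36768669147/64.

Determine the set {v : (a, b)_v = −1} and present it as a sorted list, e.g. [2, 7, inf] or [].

(a, b) ≡ (-5544635, -9263963) mod (ℚ^×)²; places V = {2, 3, 5, 7, 17, 19, 23, 29, 37, 41, 43, ∞}.
(a,b)_2: α=0, β=-6; u≡5, v≡5 (mod 8); ε(u)ε(v)=0·0, αω(v)=0·1, βω(u)=-6·1; sum ≡ 0  ⇒  +1.
(a,b)_3: α=0, u≡1; β=4, v≡1 (mod 3); (1|3)=+1, (1|3)=+1; sign (−1)^0·+1^4·+1^0 = +1.
(a,b)_7: α=0, u≡2; β=2, v≡6 (mod 7); (2|7)=+1, (6|7)=-1; sign (−1)^0·+1^2·-1^0 = +1.
(a,b)_29: α=0, u≡20; β=1, v≡8 (mod 29); (20|29)=+1, (8|29)=-1; sign (−1)^0·+1^1·-1^0 = +1.
(a,b)_41: α=1, u≡24; β=0, v≡17 (mod 41); (24|41)=-1, (17|41)=-1; sign (−1)^0·-1^0·-1^1 = -1.
(a,b)_19: α=0, u≡2; β=1, v≡16 (mod 19); (2|19)=-1, (16|19)=+1; sign (−1)^0·-1^1·+1^0 = -1.
(a,b)_43: α=1, u≡12; β=1, v≡28 (mod 43); (12|43)=-1, (28|43)=-1; sign (−1)^1·-1^1·-1^1 = -1.
(a,b)_37: α=1, u≡32; β=0, v≡14 (mod 37); (32|37)=-1, (14|37)=-1; sign (−1)^0·-1^0·-1^1 = -1.
(a,b)_23: α=0, u≡21; β=1, v≡13 (mod 23); (21|23)=-1, (13|23)=+1; sign (−1)^0·-1^1·+1^0 = -1.
(a,b)_17: α=1, u≡7; β=1, v≡8 (mod 17); (7|17)=-1, (8|17)=+1; sign (−1)^0·-1^1·+1^1 = -1.
(a,b)_∞: sgn(-5544635)=−, sgn(-9263963)=−, so -1.
(a,b)_5: α=1, u≡3; β=0, v≡2 (mod 5); (3|5)=-1, (2|5)=-1; sign (−1)^0·-1^0·-1^1 = -1.
|Ram(-5544635, -9263963)| = 8, even; anisotropic at {5, 17, 19, 23, 37, 41, 43, ∞}.

[5, 17, 19, 23, 37, 41, 43, inf]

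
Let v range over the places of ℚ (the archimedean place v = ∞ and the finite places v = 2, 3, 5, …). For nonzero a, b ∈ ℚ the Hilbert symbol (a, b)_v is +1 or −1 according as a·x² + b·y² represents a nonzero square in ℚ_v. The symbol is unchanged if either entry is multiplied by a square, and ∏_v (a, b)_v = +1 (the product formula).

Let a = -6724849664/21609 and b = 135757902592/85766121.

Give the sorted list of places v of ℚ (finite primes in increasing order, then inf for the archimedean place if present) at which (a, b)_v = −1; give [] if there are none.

(a, b) ≡ (-5681, 5083) mod (ℚ^×)²; places V = {2, 3, 7, 13, 17, 19, 23, ∞}.
(a,b)_13: α=1, u≡5; β=1, v≡3 (mod 13); (5|13)=-1, (3|13)=+1; sign (−1)^0·-1^1·+1^1 = -1.
(a,b)_∞: sgn(-5681)=−, sgn(5083)=+, so +1.
(a,b)_19: α=1, u≡5; β=2, v≡8 (mod 19); (5|19)=+1, (8|19)=-1; sign (−1)^0·+1^2·-1^1 = -1.
(a,b)_23: α=1, u≡13; β=1, v≡10 (mod 23); (13|23)=+1, (10|23)=-1; sign (−1)^1·+1^1·-1^1 = +1.
(a,b)_3: α=-2, u≡1; β=-6, v≡1 (mod 3); (1|3)=+1, (1|3)=+1; sign (−1)^0·+1^-6·+1^-2 = +1.
(a,b)_17: α=2, u≡10; β=3, v≡11 (mod 17); (10|17)=-1, (11|17)=-1; sign (−1)^0·-1^3·-1^2 = -1.
(a,b)_7: α=-4, u≡3; β=-6, v≡4 (mod 7); (3|7)=-1, (4|7)=+1; sign (−1)^0·-1^-6·+1^-4 = +1.
(a,b)_2: α=12, β=8; u≡7, v≡3 (mod 8); ε(u)ε(v)=1·1, αω(v)=12·1, βω(u)=8·0; sum ≡ 1  ⇒  -1.
(-5681, 5083 / ℚ) ramifies at {2, 13, 17, 19}: a division algebra.

[2, 13, 17, 19]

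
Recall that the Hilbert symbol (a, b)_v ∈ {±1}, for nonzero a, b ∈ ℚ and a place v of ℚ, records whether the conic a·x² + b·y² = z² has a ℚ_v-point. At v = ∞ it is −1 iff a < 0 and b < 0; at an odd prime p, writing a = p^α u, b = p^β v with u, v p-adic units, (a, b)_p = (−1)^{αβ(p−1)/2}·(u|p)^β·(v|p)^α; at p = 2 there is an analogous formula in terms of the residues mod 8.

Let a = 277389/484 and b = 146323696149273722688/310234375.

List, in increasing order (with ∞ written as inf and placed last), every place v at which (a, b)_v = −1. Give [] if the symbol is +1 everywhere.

[11, 17]

Mod squares: a ≡ 629, b ≡ 2035. Check v ∈ {∞, 2, 3, 5, 7, 11, 17, 19, 37, 41}.
v=37: a=37^1·(≡20), b=37^3·(≡15) mod 37; (20|37)=-1, (15|37)=-1; (−1)^{1·3·18}·(-1)^3·(-1)^1 = +1.
v=11: a=11^-2·(≡6), b=11^-1·(≡3) mod 11; (6|11)=-1, (3|11)=+1; (−1)^{-2·-1·5}·(-1)^-1·(+1)^-2 = -1.
v=7: a=7^2·(≡5), b=7^2·(≡5) mod 7; (5|7)=-1, (5|7)=-1; (−1)^{2·2·3}·(-1)^2·(-1)^2 = +1.
v=41: a=41^0·(≡38), b=41^2·(≡29) mod 41; (38|41)=-1, (29|41)=-1; (−1)^{0·2·20}·(-1)^2·(-1)^0 = +1.
v=3: a=3^2·(≡2), b=3^8·(≡1) mod 3; (2|3)=-1, (1|3)=+1; (−1)^{2·8·1}·(-1)^8·(+1)^2 = +1.
v=17: a=17^1·(≡6), b=17^4·(≡5) mod 17; (6|17)=-1, (5|17)=-1; (−1)^{1·4·8}·(-1)^4·(-1)^1 = -1.
v=2: v_2(a)=-2, v_2(b)=6; units ≡ 5, 3 (mod 8); ε·ε+αω+βω = 0·1+-2·1+6·1 ≡ 0  ⇒  (a,b)_2 = +1.
v=19: a=19^0·(≡3), b=19^-2·(≡2) mod 19; (3|19)=-1, (2|19)=-1; (−1)^{0·-2·9}·(-1)^-2·(-1)^0 = +1.
v=5: a=5^0·(≡1), b=5^-7·(≡3) mod 5; (1|5)=+1, (3|5)=-1; (−1)^{0·-7·2}·(+1)^-7·(-1)^0 = +1.
v=∞: 629 > 0 and 2035 > 0  ⇒  (a,b)_∞ = +1.
|Ram(629, 2035)| = 2, even; anisotropic at {11, 17}.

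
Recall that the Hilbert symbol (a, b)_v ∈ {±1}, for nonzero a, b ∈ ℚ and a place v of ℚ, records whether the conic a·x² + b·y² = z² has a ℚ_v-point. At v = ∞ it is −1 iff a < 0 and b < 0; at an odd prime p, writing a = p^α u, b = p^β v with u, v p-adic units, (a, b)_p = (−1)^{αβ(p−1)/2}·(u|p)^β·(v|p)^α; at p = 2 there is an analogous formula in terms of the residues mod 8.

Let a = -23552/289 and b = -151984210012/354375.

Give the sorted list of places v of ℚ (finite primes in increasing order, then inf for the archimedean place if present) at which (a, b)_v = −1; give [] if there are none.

Mod squares: a ≡ -23, b ≡ -333529. Check v ∈ {∞, 2, 3, 5, 7, 17, 19, 23, 29, 31, 47, 53}.
v=2: v_2(a)=10, v_2(b)=2; units ≡ 1, 7 (mod 8); ε·ε+αω+βω = 0·1+10·0+2·0 ≡ 0  ⇒  (a,b)_2 = +1.
v=23: a=23^1·(≡15), b=23^0·(≡5) mod 23; (15|23)=-1, (5|23)=-1; (−1)^{1·0·11}·(-1)^0·(-1)^1 = -1.
v=29: a=29^0·(≡4), b=29^1·(≡2) mod 29; (4|29)=+1, (2|29)=-1; (−1)^{0·1·14}·(+1)^1·(-1)^0 = +1.
v=31: a=31^0·(≡7), b=31^1·(≡23) mod 31; (7|31)=+1, (23|31)=-1; (−1)^{0·1·15}·(+1)^1·(-1)^0 = +1.
v=19: a=19^0·(≡2), b=19^2·(≡4) mod 19; (2|19)=-1, (4|19)=+1; (−1)^{0·2·9}·(-1)^2·(+1)^0 = +1.
v=3: a=3^0·(≡1), b=3^-4·(≡2) mod 3; (1|3)=+1, (2|3)=-1; (−1)^{0·-4·1}·(+1)^-4·(-1)^0 = +1.
v=5: a=5^0·(≡2), b=5^-4·(≡4) mod 5; (2|5)=-1, (4|5)=+1; (−1)^{0·-4·2}·(-1)^-4·(+1)^0 = +1.
v=53: a=53^0·(≡8), b=53^1·(≡27) mod 53; (8|53)=-1, (27|53)=-1; (−1)^{0·1·26}·(-1)^1·(-1)^0 = -1.
v=47: a=47^0·(≡6), b=47^2·(≡38) mod 47; (6|47)=+1, (38|47)=-1; (−1)^{0·2·23}·(+1)^2·(-1)^0 = +1.
v=17: a=17^-2·(≡10), b=17^0·(≡14) mod 17; (10|17)=-1, (14|17)=-1; (−1)^{-2·0·8}·(-1)^0·(-1)^-2 = +1.
v=7: a=7^0·(≡5), b=7^-1·(≡2) mod 7; (5|7)=-1, (2|7)=+1; (−1)^{0·-1·3}·(-1)^-1·(+1)^0 = -1.
v=∞: -23 < 0 and -333529 < 0  ⇒  (a,b)_∞ = -1.
|Ram(-23, -333529)| = 4, even; anisotropic at {7, 23, 53, ∞}.

[7, 23, 53, inf]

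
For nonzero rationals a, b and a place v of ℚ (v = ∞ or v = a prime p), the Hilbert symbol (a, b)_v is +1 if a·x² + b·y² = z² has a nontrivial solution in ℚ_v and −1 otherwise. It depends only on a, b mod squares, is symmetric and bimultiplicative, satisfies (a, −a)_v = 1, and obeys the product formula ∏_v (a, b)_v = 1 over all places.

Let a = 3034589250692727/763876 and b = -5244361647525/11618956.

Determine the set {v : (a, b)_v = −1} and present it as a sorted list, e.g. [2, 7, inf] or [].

(a, b) ≡ (7, -8151) mod (ℚ^×)²; places V = {2, 3, 5, 7, 11, 13, 17, 19, 23, ∞}.
(a,b)_13: α=8, u≡8; β=3, v≡12 (mod 13); (8|13)=-1, (12|13)=+1; sign (−1)^0·-1^3·+1^8 = -1.
(a,b)_11: α=0, u≡8; β=1, v≡10 (mod 11); (8|11)=-1, (10|11)=-1; sign (−1)^0·-1^1·-1^0 = -1.
(a,b)_5: α=0, u≡2; β=2, v≡4 (mod 5); (2|5)=-1, (4|5)=+1; sign (−1)^0·-1^2·+1^0 = +1.
(a,b)_∞: sgn(7)=+, sgn(-8151)=−, so +1.
(a,b)_17: α=0, u≡3; β=-2, v≡2 (mod 17); (3|17)=-1, (2|17)=+1; sign (−1)^0·-1^-2·+1^0 = +1.
(a,b)_23: α=-2, u≡10; β=-2, v≡10 (mod 23); (10|23)=-1, (10|23)=-1; sign (−1)^0·-1^-2·-1^-2 = +1.
(a,b)_3: α=12, u≡1; β=11, v≡1 (mod 3); (1|3)=+1, (1|3)=+1; sign (−1)^0·+1^11·+1^12 = +1.
(a,b)_7: α=1, u≡1; β=2, v≡4 (mod 7); (1|7)=+1, (4|7)=+1; sign (−1)^0·+1^2·+1^1 = +1.
(a,b)_2: α=-2, β=-2; u≡7, v≡1 (mod 8); ε(u)ε(v)=1·0, αω(v)=-2·0, βω(u)=-2·0; sum ≡ 0  ⇒  +1.
(a,b)_19: α=-2, u≡5; β=-1, v≡10 (mod 19); (5|19)=+1, (10|19)=-1; sign (−1)^0·+1^-1·-1^-2 = +1.
|Ram(7, -8151)| = 2, even; anisotropic at {11, 13}.

[11, 13]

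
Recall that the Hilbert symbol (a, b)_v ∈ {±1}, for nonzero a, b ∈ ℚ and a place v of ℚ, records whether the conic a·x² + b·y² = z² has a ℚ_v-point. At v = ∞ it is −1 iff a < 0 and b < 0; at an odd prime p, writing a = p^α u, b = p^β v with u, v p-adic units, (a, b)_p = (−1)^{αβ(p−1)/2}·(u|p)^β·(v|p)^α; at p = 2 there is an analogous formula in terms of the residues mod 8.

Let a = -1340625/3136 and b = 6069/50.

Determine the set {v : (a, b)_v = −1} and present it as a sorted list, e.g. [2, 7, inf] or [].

[3, 5]

(a, b) ≡ (-2145, 42) mod (ℚ^×)²; places V = {2, 3, 5, 7, 11, 13, 17, ∞}.
(a,b)_7: α=-2, u≡1; β=1, v≡6 (mod 7); (1|7)=+1, (6|7)=-1; sign (−1)^0·+1^1·-1^-2 = +1.
(a,b)_2: α=-6, β=-1; u≡7, v≡5 (mod 8); ε(u)ε(v)=1·0, αω(v)=-6·1, βω(u)=-1·0; sum ≡ 0  ⇒  +1.
(a,b)_13: α=1, u≡10; β=0, v≡1 (mod 13); (10|13)=+1, (1|13)=+1; sign (−1)^0·+1^0·+1^1 = +1.
(a,b)_17: α=0, u≡10; β=2, v≡13 (mod 17); (10|17)=-1, (13|17)=+1; sign (−1)^0·-1^2·+1^0 = +1.
(a,b)_11: α=1, u≡5; β=0, v≡5 (mod 11); (5|11)=+1, (5|11)=+1; sign (−1)^0·+1^0·+1^1 = +1.
(a,b)_3: α=1, u≡2; β=1, v≡2 (mod 3); (2|3)=-1, (2|3)=-1; sign (−1)^1·-1^1·-1^1 = -1.
(a,b)_∞: sgn(-2145)=−, sgn(42)=+, so +1.
(a,b)_5: α=5, u≡1; β=-2, v≡2 (mod 5); (1|5)=+1, (2|5)=-1; sign (−1)^0·+1^-2·-1^5 = -1.
(-2145, 42 / ℚ) ramifies at {3, 5}: a division algebra.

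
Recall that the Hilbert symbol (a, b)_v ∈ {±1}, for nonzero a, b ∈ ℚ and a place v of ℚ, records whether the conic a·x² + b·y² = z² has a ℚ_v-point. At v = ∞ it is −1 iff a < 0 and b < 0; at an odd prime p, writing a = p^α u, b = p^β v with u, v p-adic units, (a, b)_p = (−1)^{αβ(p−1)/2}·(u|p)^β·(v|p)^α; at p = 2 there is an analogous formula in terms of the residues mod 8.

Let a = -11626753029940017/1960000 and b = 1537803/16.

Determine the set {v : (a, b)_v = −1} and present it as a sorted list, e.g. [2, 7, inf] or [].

[2, 3, 17, 19]

Mod squares: a ≡ -57, b ≡ 323. Check v ∈ {∞, 2, 3, 5, 7, 17, 19, 23}.
v=17: a=17^8·(≡14), b=17^1·(≡15) mod 17; (14|17)=-1, (15|17)=+1; (−1)^{8·1·8}·(-1)^1·(+1)^8 = -1.
v=∞: -57 < 0 and 323 > 0  ⇒  (a,b)_∞ = +1.
v=19: a=19^3·(≡1), b=19^1·(≡1) mod 19; (1|19)=+1, (1|19)=+1; (−1)^{3·1·9}·(+1)^1·(+1)^3 = -1.
v=5: a=5^-4·(≡3), b=5^0·(≡3) mod 5; (3|5)=-1, (3|5)=-1; (−1)^{-4·0·2}·(-1)^0·(-1)^-4 = +1.
v=2: v_2(a)=-6, v_2(b)=-4; units ≡ 7, 3 (mod 8); ε·ε+αω+βω = 1·1+-6·1+-4·0 ≡ 1  ⇒  (a,b)_2 = -1.
v=3: a=3^5·(≡2), b=3^2·(≡2) mod 3; (2|3)=-1, (2|3)=-1; (−1)^{5·2·1}·(-1)^2·(-1)^5 = -1.
v=23: a=23^0·(≡8), b=23^2·(≡2) mod 23; (8|23)=+1, (2|23)=+1; (−1)^{0·2·11}·(+1)^2·(+1)^0 = +1.
v=7: a=7^-2·(≡5), b=7^0·(≡4) mod 7; (5|7)=-1, (4|7)=+1; (−1)^{-2·0·3}·(-1)^0·(+1)^-2 = +1.
(-57, 323 / ℚ) ramifies at {2, 3, 17, 19}: a division algebra.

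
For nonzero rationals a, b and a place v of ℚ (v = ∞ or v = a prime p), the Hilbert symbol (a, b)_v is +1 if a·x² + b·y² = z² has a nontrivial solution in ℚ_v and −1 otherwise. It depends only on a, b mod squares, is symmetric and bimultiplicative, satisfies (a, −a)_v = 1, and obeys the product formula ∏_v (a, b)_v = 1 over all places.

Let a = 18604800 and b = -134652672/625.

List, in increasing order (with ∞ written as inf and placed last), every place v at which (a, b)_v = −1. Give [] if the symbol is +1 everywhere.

[3, 17]

Mod squares: a ≡ 323, b ≡ -483. Check v ∈ {∞, 2, 3, 5, 7, 11, 17, 19, 23}.
v=3: a=3^2·(≡2), b=3^3·(≡1) mod 3; (2|3)=-1, (1|3)=+1; (−1)^{2·3·1}·(-1)^3·(+1)^2 = -1.
v=11: a=11^0·(≡5), b=11^2·(≡3) mod 11; (5|11)=+1, (3|11)=+1; (−1)^{0·2·5}·(+1)^2·(+1)^0 = +1.
v=23: a=23^0·(≡8), b=23^1·(≡12) mod 23; (8|23)=+1, (12|23)=+1; (−1)^{0·1·11}·(+1)^1·(+1)^0 = +1.
v=5: a=5^2·(≡2), b=5^-4·(≡3) mod 5; (2|5)=-1, (3|5)=-1; (−1)^{2·-4·2}·(-1)^-4·(-1)^2 = +1.
v=17: a=17^1·(≡8), b=17^0·(≡6) mod 17; (8|17)=+1, (6|17)=-1; (−1)^{1·0·8}·(+1)^0·(-1)^1 = -1.
v=2: v_2(a)=8, v_2(b)=8; units ≡ 3, 5 (mod 8); ε·ε+αω+βω = 1·0+8·1+8·1 ≡ 0  ⇒  (a,b)_2 = +1.
v=7: a=7^0·(≡4), b=7^1·(≡1) mod 7; (4|7)=+1, (1|7)=+1; (−1)^{0·1·3}·(+1)^1·(+1)^0 = +1.
v=19: a=19^1·(≡16), b=19^0·(≡7) mod 19; (16|19)=+1, (7|19)=+1; (−1)^{1·0·9}·(+1)^0·(+1)^1 = +1.
v=∞: 323 > 0 and -483 < 0  ⇒  (a,b)_∞ = +1.
|Ram(323, -483)| = 2, even; anisotropic at {3, 17}.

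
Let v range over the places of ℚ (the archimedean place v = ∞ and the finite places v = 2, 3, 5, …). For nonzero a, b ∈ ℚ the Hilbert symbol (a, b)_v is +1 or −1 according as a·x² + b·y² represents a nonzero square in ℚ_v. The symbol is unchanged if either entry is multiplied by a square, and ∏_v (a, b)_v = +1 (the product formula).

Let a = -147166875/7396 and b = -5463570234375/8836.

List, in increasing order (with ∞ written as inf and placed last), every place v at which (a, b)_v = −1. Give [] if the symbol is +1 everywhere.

(a, b) ≡ (-323, -53295) mod (ℚ^×)²; places V = {2, 3, 5, 11, 17, 19, 43, 47, ∞}.
(a,b)_43: α=-2, u≡38; β=0, v≡38 (mod 43); (38|43)=+1, (38|43)=+1; sign (−1)^0·+1^0·+1^-2 = +1.
(a,b)_2: α=-2, β=-2; u≡5, v≡1 (mod 8); ε(u)ε(v)=0·0, αω(v)=-2·0, βω(u)=-2·1; sum ≡ 0  ⇒  +1.
(a,b)_5: α=4, u≡3; β=7, v≡1 (mod 5); (3|5)=-1, (1|5)=+1; sign (−1)^0·-1^7·+1^4 = -1.
(a,b)_19: α=1, u≡2; β=1, v≡9 (mod 19); (2|19)=-1, (9|19)=+1; sign (−1)^1·-1^1·+1^1 = +1.
(a,b)_17: α=1, u≡1; β=1, v≡5 (mod 17); (1|17)=+1, (5|17)=-1; sign (−1)^0·+1^1·-1^1 = -1.
(a,b)_47: α=0, u≡8; β=-2, v≡18 (mod 47); (8|47)=+1, (18|47)=+1; sign (−1)^0·+1^-2·+1^0 = +1.
(a,b)_∞: sgn(-323)=−, sgn(-53295)=−, so -1.
(a,b)_3: α=6, u≡1; β=9, v≡1 (mod 3); (1|3)=+1, (1|3)=+1; sign (−1)^0·+1^9·+1^6 = +1.
(a,b)_11: α=0, u≡6; β=1, v≡6 (mod 11); (6|11)=-1, (6|11)=-1; sign (−1)^0·-1^1·-1^0 = -1.
(-323, -53295 / ℚ) ramifies at {5, 11, 17, ∞}: a division algebra.

[5, 11, 17, inf]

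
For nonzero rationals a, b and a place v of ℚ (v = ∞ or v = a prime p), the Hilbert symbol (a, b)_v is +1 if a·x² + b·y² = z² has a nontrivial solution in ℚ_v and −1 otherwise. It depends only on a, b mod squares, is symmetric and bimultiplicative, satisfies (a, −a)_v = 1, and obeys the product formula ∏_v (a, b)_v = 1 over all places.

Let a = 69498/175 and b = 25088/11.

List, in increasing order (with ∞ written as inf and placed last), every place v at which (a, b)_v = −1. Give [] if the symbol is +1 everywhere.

Mod squares: a ≡ 6006, b ≡ 22. Check v ∈ {∞, 2, 3, 5, 7, 11, 13}.
v=3: a=3^5·(≡1), b=3^0·(≡1) mod 3; (1|3)=+1, (1|3)=+1; (−1)^{5·0·1}·(+1)^0·(+1)^5 = +1.
v=11: a=11^1·(≡7), b=11^-1·(≡8) mod 11; (7|11)=-1, (8|11)=-1; (−1)^{1·-1·5}·(-1)^-1·(-1)^1 = -1.
v=2: v_2(a)=1, v_2(b)=9; units ≡ 3, 3 (mod 8); ε·ε+αω+βω = 1·1+1·1+9·1 ≡ 1  ⇒  (a,b)_2 = -1.
v=∞: 6006 > 0 and 22 > 0  ⇒  (a,b)_∞ = +1.
v=13: a=13^1·(≡7), b=13^0·(≡1) mod 13; (7|13)=-1, (1|13)=+1; (−1)^{1·0·6}·(-1)^0·(+1)^1 = +1.
v=7: a=7^-1·(≡4), b=7^2·(≡2) mod 7; (4|7)=+1, (2|7)=+1; (−1)^{-1·2·3}·(+1)^2·(+1)^-1 = +1.
v=5: a=5^-2·(≡4), b=5^0·(≡3) mod 5; (4|5)=+1, (3|5)=-1; (−1)^{-2·0·2}·(+1)^0·(-1)^-2 = +1.
|Ram(6006, 22)| = 2, even; anisotropic at {2, 11}.

[2, 11]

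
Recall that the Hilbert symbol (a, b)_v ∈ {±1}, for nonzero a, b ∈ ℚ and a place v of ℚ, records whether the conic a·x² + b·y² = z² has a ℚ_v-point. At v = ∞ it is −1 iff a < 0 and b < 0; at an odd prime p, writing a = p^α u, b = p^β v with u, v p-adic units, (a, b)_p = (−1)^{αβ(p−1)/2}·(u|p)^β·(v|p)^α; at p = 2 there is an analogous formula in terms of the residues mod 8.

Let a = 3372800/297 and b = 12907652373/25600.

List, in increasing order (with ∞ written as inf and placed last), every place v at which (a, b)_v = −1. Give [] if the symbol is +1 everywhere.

[3, 31]

Mod squares: a ≡ 17391, b ≡ 93. Check v ∈ {∞, 2, 3, 5, 7, 11, 17, 31}.
v=11: a=11^-1·(≡7), b=11^2·(≡1) mod 11; (7|11)=-1, (1|11)=+1; (−1)^{-1·2·5}·(-1)^2·(+1)^-1 = +1.
v=5: a=5^2·(≡1), b=5^-2·(≡2) mod 5; (1|5)=+1, (2|5)=-1; (−1)^{2·-2·2}·(+1)^-2·(-1)^2 = +1.
v=2: v_2(a)=8, v_2(b)=-10; units ≡ 7, 5 (mod 8); ε·ε+αω+βω = 1·0+8·1+-10·0 ≡ 0  ⇒  (a,b)_2 = +1.
v=31: a=31^1·(≡27), b=31^1·(≡15) mod 31; (27|31)=-1, (15|31)=-1; (−1)^{1·1·15}·(-1)^1·(-1)^1 = -1.
v=17: a=17^1·(≡14), b=17^2·(≡4) mod 17; (14|17)=-1, (4|17)=+1; (−1)^{1·2·8}·(-1)^2·(+1)^1 = +1.
v=∞: 17391 > 0 and 93 > 0  ⇒  (a,b)_∞ = +1.
v=7: a=7^0·(≡6), b=7^2·(≡4) mod 7; (6|7)=-1, (4|7)=+1; (−1)^{0·2·3}·(-1)^2·(+1)^0 = +1.
v=3: a=3^-3·(≡1), b=3^5·(≡1) mod 3; (1|3)=+1, (1|3)=+1; (−1)^{-3·5·1}·(+1)^5·(+1)^-3 = -1.
Ram(17391, 93) = {3, 31}; no ℚ_3-point on the conic.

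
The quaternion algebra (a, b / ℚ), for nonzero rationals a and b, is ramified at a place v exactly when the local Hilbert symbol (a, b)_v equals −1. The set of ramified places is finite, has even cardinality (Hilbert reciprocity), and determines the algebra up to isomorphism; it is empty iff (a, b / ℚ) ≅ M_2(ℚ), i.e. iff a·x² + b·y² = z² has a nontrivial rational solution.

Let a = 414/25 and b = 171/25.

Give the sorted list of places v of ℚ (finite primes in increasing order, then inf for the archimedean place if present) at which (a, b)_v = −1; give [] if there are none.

(a, b) ≡ (46, 19) mod (ℚ^×)²; places V = {2, 3, 5, 19, 23, ∞}.
(a,b)_23: α=1, u≡9; β=0, v≡5 (mod 23); (9|23)=+1, (5|23)=-1; sign (−1)^0·+1^0·-1^1 = -1.
(a,b)_19: α=0, u≡12; β=1, v≡11 (mod 19); (12|19)=-1, (11|19)=+1; sign (−1)^0·-1^1·+1^0 = -1.
(a,b)_3: α=2, u≡1; β=2, v≡1 (mod 3); (1|3)=+1, (1|3)=+1; sign (−1)^0·+1^2·+1^2 = +1.
(a,b)_5: α=-2, u≡4; β=-2, v≡1 (mod 5); (4|5)=+1, (1|5)=+1; sign (−1)^0·+1^-2·+1^-2 = +1.
(a,b)_2: α=1, β=0; u≡7, v≡3 (mod 8); ε(u)ε(v)=1·1, αω(v)=1·1, βω(u)=0·0; sum ≡ 0  ⇒  +1.
(a,b)_∞: sgn(46)=+, sgn(19)=+, so +1.
Ram(46, 19) = {19, 23}; no ℚ_19-point on the conic.

[19, 23]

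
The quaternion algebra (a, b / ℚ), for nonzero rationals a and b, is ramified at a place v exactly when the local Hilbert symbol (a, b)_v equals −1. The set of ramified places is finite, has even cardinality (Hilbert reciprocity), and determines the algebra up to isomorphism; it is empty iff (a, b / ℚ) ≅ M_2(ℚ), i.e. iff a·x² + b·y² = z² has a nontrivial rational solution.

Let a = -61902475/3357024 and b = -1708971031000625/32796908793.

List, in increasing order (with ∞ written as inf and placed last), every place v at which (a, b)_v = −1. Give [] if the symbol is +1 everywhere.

[2, 3, 7, 17, 19, inf]

Mod squares: a ≡ -114, b ≡ -2737. Check v ∈ {∞, 2, 3, 5, 7, 11, 17, 19, 23}.
v=2: v_2(a)=-5, v_2(b)=0; units ≡ 7, 7 (mod 8); ε·ε+αω+βω = 1·1+-5·0+0·0 ≡ 1  ⇒  (a,b)_2 = -1.
v=5: a=5^2·(≡4), b=5^4·(≡3) mod 5; (4|5)=+1, (3|5)=-1; (−1)^{2·4·2}·(+1)^4·(-1)^2 = +1.
v=7: a=7^0·(≡5), b=7^1·(≡1) mod 7; (5|7)=-1, (1|7)=+1; (−1)^{0·1·3}·(-1)^1·(+1)^0 = -1.
v=23: a=23^0·(≡16), b=23^1·(≡14) mod 23; (16|23)=+1, (14|23)=-1; (−1)^{0·1·11}·(+1)^1·(-1)^0 = +1.
v=11: a=11^-2·(≡7), b=11^-8·(≡7) mod 11; (7|11)=-1, (7|11)=-1; (−1)^{-2·-8·5}·(-1)^-8·(-1)^-2 = +1.
v=3: a=3^-1·(≡1), b=3^-2·(≡2) mod 3; (1|3)=+1, (2|3)=-1; (−1)^{-1·-2·1}·(+1)^-2·(-1)^-1 = -1.
v=17: a=17^-2·(≡10), b=17^-1·(≡4) mod 17; (10|17)=-1, (4|17)=+1; (−1)^{-2·-1·8}·(-1)^-1·(+1)^-2 = -1.
v=19: a=19^5·(≡12), b=19^8·(≡8) mod 19; (12|19)=-1, (8|19)=-1; (−1)^{5·8·9}·(-1)^8·(-1)^5 = -1.
v=∞: -114 < 0 and -2737 < 0  ⇒  (a,b)_∞ = -1.
|Ram(-114, -2737)| = 6, even; anisotropic at {2, 3, 7, 17, 19, ∞}.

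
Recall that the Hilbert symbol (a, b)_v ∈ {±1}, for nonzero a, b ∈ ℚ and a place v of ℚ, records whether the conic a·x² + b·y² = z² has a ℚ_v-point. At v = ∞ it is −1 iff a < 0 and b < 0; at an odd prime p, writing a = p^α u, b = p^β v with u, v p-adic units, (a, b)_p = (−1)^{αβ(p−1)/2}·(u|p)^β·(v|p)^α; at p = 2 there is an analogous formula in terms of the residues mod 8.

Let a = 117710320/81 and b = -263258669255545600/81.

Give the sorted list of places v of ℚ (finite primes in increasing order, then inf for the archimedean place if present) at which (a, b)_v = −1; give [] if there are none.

[13, 37]

Mod squares: a ≡ 7356895, b ≡ -19. Check v ∈ {∞, 2, 3, 5, 7, 13, 19, 23, 37}.
v=37: a=37^1·(≡9), b=37^2·(≡31) mod 37; (9|37)=+1, (31|37)=-1; (−1)^{1·2·18}·(+1)^2·(-1)^1 = -1.
v=7: a=7^1·(≡6), b=7^2·(≡1) mod 7; (6|7)=-1, (1|7)=+1; (−1)^{1·2·3}·(-1)^2·(+1)^1 = +1.
v=3: a=3^-4·(≡1), b=3^-4·(≡2) mod 3; (1|3)=+1, (2|3)=-1; (−1)^{-4·-4·1}·(+1)^-4·(-1)^-4 = +1.
v=13: a=13^1·(≡12), b=13^2·(≡8) mod 13; (12|13)=+1, (8|13)=-1; (−1)^{1·2·6}·(+1)^2·(-1)^1 = -1.
v=23: a=23^1·(≡13), b=23^2·(≡16) mod 23; (13|23)=+1, (16|23)=+1; (−1)^{1·2·11}·(+1)^2·(+1)^1 = +1.
v=5: a=5^1·(≡4), b=5^2·(≡1) mod 5; (4|5)=+1, (1|5)=+1; (−1)^{1·2·2}·(+1)^2·(+1)^1 = +1.
v=∞: 7356895 > 0 and -19 < 0  ⇒  (a,b)_∞ = +1.
v=2: v_2(a)=4, v_2(b)=8; units ≡ 7, 5 (mod 8); ε·ε+αω+βω = 1·0+4·1+8·0 ≡ 0  ⇒  (a,b)_2 = +1.
v=19: a=19^1·(≡9), b=19^3·(≡13) mod 19; (9|19)=+1, (13|19)=-1; (−1)^{1·3·9}·(+1)^3·(-1)^1 = +1.
Ram(7356895, -19) = {13, 37}; no ℚ_13-point on the conic.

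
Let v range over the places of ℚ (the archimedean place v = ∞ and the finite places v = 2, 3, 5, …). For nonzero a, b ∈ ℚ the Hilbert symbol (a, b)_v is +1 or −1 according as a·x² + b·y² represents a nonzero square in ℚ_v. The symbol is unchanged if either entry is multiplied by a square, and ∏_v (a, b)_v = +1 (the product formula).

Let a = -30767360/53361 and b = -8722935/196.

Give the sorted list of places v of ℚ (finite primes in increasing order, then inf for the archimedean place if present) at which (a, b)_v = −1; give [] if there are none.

[13, inf]

(a, b) ≡ (-65, -5735) mod (ℚ^×)²; places V = {2, 3, 5, 7, 11, 13, 31, 37, 43, ∞}.
(a,b)_37: α=0, u≡25; β=1, v≡21 (mod 37); (25|37)=+1, (21|37)=+1; sign (−1)^0·+1^1·+1^0 = +1.
(a,b)_43: α=2, u≡21; β=0, v≡18 (mod 43); (21|43)=+1, (18|43)=-1; sign (−1)^0·+1^0·-1^2 = +1.
(a,b)_3: α=-2, u≡1; β=2, v≡1 (mod 3); (1|3)=+1, (1|3)=+1; sign (−1)^0·+1^2·+1^-2 = +1.
(a,b)_∞: sgn(-65)=−, sgn(-5735)=−, so -1.
(a,b)_2: α=8, β=-2; u≡7, v≡1 (mod 8); ε(u)ε(v)=1·0, αω(v)=8·0, βω(u)=-2·0; sum ≡ 0  ⇒  +1.
(a,b)_7: α=-2, u≡5; β=-2, v≡6 (mod 7); (5|7)=-1, (6|7)=-1; sign (−1)^0·-1^-2·-1^-2 = +1.
(a,b)_11: α=-2, u≡3; β=0, v≡6 (mod 11); (3|11)=+1, (6|11)=-1; sign (−1)^0·+1^0·-1^-2 = +1.
(a,b)_31: α=0, u≡14; β=1, v≡25 (mod 31); (14|31)=+1, (25|31)=+1; sign (−1)^0·+1^1·+1^0 = +1.
(a,b)_5: α=1, u≡3; β=1, v≡3 (mod 5); (3|5)=-1, (3|5)=-1; sign (−1)^0·-1^1·-1^1 = +1.
(a,b)_13: α=1, u≡11; β=2, v≡8 (mod 13); (11|13)=-1, (8|13)=-1; sign (−1)^0·-1^2·-1^1 = -1.
Ram(-65, -5735) = {13, ∞}; no ℚ_13-point on the conic.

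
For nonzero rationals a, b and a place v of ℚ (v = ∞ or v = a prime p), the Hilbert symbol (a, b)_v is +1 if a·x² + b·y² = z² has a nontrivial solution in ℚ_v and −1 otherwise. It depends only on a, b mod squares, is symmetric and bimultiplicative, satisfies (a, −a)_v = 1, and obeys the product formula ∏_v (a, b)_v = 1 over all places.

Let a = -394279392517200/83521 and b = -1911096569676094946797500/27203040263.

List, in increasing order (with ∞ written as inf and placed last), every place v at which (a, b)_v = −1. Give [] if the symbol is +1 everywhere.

[2, 3, 23, 31, 41, inf]

(a, b) ≡ (-93, -29233) mod (ℚ^×)²; places V = {2, 3, 5, 7, 17, 23, 31, 41, ∞}.
(a,b)_17: α=-4, u≡13; β=-6, v≡10 (mod 17); (13|17)=+1, (10|17)=-1; sign (−1)^0·+1^-6·-1^-4 = +1.
(a,b)_2: α=4, β=2; u≡3, v≡7 (mod 8); ε(u)ε(v)=1·1, αω(v)=4·0, βω(u)=2·1; sum ≡ 1  ⇒  -1.
(a,b)_∞: sgn(-93)=−, sgn(-29233)=−, so -1.
(a,b)_5: α=2, u≡2; β=4, v≡3 (mod 5); (2|5)=-1, (3|5)=-1; sign (−1)^0·-1^4·-1^2 = +1.
(a,b)_41: α=2, u≡3; β=3, v≡33 (mod 41); (3|41)=-1, (33|41)=+1; sign (−1)^0·-1^3·+1^2 = -1.
(a,b)_23: α=0, u≡10; β=-1, v≡17 (mod 23); (10|23)=-1, (17|23)=-1; sign (−1)^0·-1^-1·-1^0 = -1.
(a,b)_31: α=3, u≡25; β=5, v≡4 (mod 31); (25|31)=+1, (4|31)=+1; sign (−1)^1·+1^5·+1^3 = -1.
(a,b)_7: α=0, u≡5; β=-2, v≡6 (mod 7); (5|7)=-1, (6|7)=-1; sign (−1)^0·-1^-2·-1^0 = +1.
(a,b)_3: α=9, u≡2; β=18, v≡2 (mod 3); (2|3)=-1, (2|3)=-1; sign (−1)^0·-1^18·-1^9 = -1.
(-93, -29233 / ℚ) ramifies at {2, 3, 23, 31, 41, ∞}: a division algebra.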